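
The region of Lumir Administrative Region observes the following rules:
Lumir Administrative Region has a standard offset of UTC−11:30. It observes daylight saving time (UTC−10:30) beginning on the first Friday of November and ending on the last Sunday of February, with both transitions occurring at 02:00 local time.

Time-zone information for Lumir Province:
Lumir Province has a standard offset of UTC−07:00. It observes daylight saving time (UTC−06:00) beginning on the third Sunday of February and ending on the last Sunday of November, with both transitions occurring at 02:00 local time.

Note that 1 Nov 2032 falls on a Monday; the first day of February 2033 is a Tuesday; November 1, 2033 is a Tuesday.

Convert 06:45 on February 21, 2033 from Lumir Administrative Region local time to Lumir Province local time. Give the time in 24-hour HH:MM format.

11:15

1 November 2032 is a Monday, so the first Friday is November 5.
1 February 2033 is a Tuesday, so Sundays fall on 6, 13, 20, 27; the last is February 27.
February 21, 2033 lies within the daylight-saving period (5 November 2032 – 27 February 2033), so Lumir Administrative Region is on daylight time, UTC−10:30.
06:45 Lumir Administrative Region + 10h30m = 17:15 UTC.
1 February 2033 is a Tuesday, so the first Sunday is February 6 and the third is February 20.
1 November 2033 is a Tuesday, so Sundays fall on 6, 13, 20, 27; the last is November 27.
At the standard offset (UTC−07:00), 17:15 UTC − 7h = 10:15 Lumir Province standard time.
The standard-time date in Lumir Province, February 21, 2033, falls between 20 February and 27 November, so daylight saving is in effect and Lumir Province is at UTC−06:00.
17:15 UTC − 6h = 11:15 Lumir Province.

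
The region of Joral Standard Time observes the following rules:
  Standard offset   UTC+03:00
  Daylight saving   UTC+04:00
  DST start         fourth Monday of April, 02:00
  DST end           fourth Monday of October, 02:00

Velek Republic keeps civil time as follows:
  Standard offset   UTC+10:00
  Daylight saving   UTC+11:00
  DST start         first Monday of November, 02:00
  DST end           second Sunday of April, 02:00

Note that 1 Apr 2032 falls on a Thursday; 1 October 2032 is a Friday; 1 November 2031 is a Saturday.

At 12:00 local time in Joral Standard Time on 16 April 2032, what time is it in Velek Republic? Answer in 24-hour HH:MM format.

1 April 2032 is a Thursday, so the first Monday is April 5 and the fourth is April 26.
1 October 2032 is a Friday, so the first Monday is October 4 and the fourth is October 25.
Daylight saving runs 26 April – 25 October; 16 April 2032 is outside that window, so Joral Standard Time is on standard time at UTC+03:00.
12:00 Joral Standard Time − 3h = 09:00 UTC.
1 November 2031 is a Saturday, so the first Monday is November 3.
1 April 2032 is a Thursday, so the first Sunday is April 4 and the second is April 11.
At the standard offset (UTC+10:00), 09:00 UTC + 10h = 19:00 Velek Republic standard time.
Daylight saving runs 3 November 2031 – 11 April 2032; the standard-time date in Velek Republic, 16 April 2032, is outside that window, so Velek Republic is on standard time at UTC+10:00.
09:00 UTC + 10h = 19:00 Velek Republic.

19:00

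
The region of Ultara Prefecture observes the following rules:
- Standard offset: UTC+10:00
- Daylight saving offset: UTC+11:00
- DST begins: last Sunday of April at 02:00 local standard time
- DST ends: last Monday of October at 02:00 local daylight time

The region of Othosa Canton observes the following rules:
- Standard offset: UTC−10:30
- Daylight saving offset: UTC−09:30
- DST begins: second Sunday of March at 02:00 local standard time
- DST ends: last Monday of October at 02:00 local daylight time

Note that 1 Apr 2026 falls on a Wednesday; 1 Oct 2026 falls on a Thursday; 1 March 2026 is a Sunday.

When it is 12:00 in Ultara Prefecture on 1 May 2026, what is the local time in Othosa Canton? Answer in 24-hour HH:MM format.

1 April 2026 is a Wednesday, so Sundays fall on 5, 12, 19, 26; the last is April 26.
1 October 2026 is a Thursday, so Mondays fall on 5, 12, 19, 26; the last is October 26.
Daylight saving runs 26 April – 26 October; 1 May 2026 is inside that window, so Ultara Prefecture is at UTC+11:00.
12:00 Ultara Prefecture − 11h = 01:00 UTC.
1 March 2026 is a Sunday, so the first Sunday is March 1 and the second is March 8.
1 October 2026 is a Thursday, so Mondays fall on 5, 12, 19, 26; the last is October 26.
At the standard offset (UTC−10:30), 01:00 UTC − 10h30m = 14:30 Othosa Canton standard time (rolling into the previous day, 30 April 2026).
The standard-time date in Othosa Canton, 30 April 2026, falls between 8 March and 26 October, so daylight saving is in effect and Othosa Canton is at UTC−09:30.
01:00 UTC − 9h30m = 15:30 Othosa Canton (rolling into the previous day, 30 April 2026).

15:30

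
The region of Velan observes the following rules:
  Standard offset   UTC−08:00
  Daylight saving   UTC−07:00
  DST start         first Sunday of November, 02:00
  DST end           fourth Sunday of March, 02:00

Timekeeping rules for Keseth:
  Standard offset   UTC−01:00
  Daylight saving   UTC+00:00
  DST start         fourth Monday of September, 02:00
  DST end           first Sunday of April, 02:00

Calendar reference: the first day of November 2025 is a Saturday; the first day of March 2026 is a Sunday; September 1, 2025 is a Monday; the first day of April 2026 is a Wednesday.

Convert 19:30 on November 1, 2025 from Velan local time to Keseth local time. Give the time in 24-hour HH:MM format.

03:30

1 November 2025 is a Saturday, so the first Sunday is November 2.
1 March 2026 is a Sunday, so the first Sunday is March 1 and the fourth is March 22.
Daylight saving runs 2 November 2025 – 22 March 2026; November 1, 2025 is outside that window, so Velan is on standard time at UTC−08:00.
19:30 Velan + 8h = 03:30 UTC (rolling into the next day, 2 November 2025).
1 September 2025 is a Monday, so the first Monday is September 1 and the fourth is September 22.
1 April 2026 is a Wednesday, so the first Sunday is April 5.
At the standard offset (UTC−01:00), 03:30 UTC − 1h = 02:30 Keseth standard time.
Daylight saving runs 22 September 2025 – 5 April 2026; the standard-time date in Keseth, November 2, 2025, is inside that window, so Keseth is at UTC+00:00.
03:30 UTC + 0h = 03:30 Keseth.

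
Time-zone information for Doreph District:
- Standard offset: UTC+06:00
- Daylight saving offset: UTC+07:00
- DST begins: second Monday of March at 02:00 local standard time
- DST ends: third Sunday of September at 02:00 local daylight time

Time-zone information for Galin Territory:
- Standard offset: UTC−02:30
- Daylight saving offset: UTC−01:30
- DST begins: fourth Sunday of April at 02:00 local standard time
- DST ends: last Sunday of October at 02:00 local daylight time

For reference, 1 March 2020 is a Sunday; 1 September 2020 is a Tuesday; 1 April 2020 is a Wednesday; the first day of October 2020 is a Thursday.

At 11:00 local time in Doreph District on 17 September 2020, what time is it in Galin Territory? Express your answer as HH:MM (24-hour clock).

1 March 2020 is a Sunday, so the first Monday is March 2 and the second is March 9.
1 September 2020 is a Tuesday, so the first Sunday is September 6 and the third is September 20.
17 September 2020 falls between 9 March and 20 September, so daylight saving is in effect and Doreph District is at UTC+07:00.
11:00 Doreph District − 7h = 04:00 UTC.
1 April 2020 is a Wednesday, so the first Sunday is April 5 and the fourth is April 26.
1 October 2020 is a Thursday, so Sundays fall on 4, 11, 18, 25; the last is October 25.
At the standard offset (UTC−02:30), 04:00 UTC − 2h30m = 01:30 Galin Territory standard time.
The standard-time date in Galin Territory, 17 September 2020, lies within the daylight-saving period (26 April – 25 October), so Galin Territory is on daylight time, UTC−01:30.
04:00 UTC − 1h30m = 02:30 Galin Territory.

02:30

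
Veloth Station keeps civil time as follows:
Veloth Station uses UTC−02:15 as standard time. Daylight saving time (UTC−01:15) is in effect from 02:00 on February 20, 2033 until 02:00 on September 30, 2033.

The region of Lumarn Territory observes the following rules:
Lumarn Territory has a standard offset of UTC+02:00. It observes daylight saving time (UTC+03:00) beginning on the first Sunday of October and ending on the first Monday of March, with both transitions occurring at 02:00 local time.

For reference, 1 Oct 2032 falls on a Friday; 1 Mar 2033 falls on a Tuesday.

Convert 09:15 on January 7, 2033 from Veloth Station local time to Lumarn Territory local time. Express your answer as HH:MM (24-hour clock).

January 7, 2033 is outside the daylight-saving period (20 February – 30 September), so Veloth Station is on standard time, UTC−02:15.
09:15 Veloth Station + 2h15m = 11:30 UTC.
1 October 2032 is a Friday, so the first Sunday is October 3.
1 March 2033 is a Tuesday, so the first Monday is March 7.
At the standard offset (UTC+02:00), 11:30 UTC + 2h = 13:30 Lumarn Territory standard time.
Daylight saving runs 3 October 2032 – 7 March 2033; the standard-time date in Lumarn Territory, January 7, 2033, is inside that window, so Lumarn Territory is at UTC+03:00.
11:30 UTC + 3h = 14:30 Lumarn Territory.

14:30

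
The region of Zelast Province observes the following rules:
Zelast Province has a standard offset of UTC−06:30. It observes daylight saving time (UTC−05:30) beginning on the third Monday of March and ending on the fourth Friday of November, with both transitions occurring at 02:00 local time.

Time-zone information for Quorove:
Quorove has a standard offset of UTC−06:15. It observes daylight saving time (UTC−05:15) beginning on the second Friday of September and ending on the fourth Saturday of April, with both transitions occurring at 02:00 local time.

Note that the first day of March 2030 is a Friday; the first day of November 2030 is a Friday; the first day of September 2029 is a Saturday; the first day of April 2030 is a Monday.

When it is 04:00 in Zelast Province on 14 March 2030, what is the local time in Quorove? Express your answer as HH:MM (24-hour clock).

1 March 2030 is a Friday, so the first Monday is March 4 and the third is March 18.
1 November 2030 is a Friday, so the first Friday is November 1 and the fourth is November 22.
Daylight saving runs 18 March – 22 November; 14 March 2030 is outside that window, so Zelast Province is on standard time at UTC−06:30.
04:00 Zelast Province + 6h30m = 10:30 UTC.
1 September 2029 is a Saturday, so the first Friday is September 7 and the second is September 14.
1 April 2030 is a Monday, so the first Saturday is April 6 and the fourth is April 27.
At the standard offset (UTC−06:15), 10:30 UTC − 6h15m = 04:15 Quorove standard time.
Daylight saving runs 14 September 2029 – 27 April 2030; the standard-time date in Quorove, 14 March 2030, is inside that window, so Quorove is at UTC−05:15.
10:30 UTC − 5h15m = 05:15 Quorove.

05:15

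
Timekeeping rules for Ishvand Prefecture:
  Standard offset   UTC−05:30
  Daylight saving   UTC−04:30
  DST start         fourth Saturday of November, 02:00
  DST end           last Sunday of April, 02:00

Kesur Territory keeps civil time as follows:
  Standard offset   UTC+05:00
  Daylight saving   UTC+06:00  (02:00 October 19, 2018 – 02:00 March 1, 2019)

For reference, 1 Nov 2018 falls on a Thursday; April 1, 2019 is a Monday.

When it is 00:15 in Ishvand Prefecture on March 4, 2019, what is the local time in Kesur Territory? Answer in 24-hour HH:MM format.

09:45

1 November 2018 is a Thursday, so the first Saturday is November 3 and the fourth is November 24.
1 April 2019 is a Monday, so Sundays fall on 7, 14, 21, 28; the last is April 28.
March 4, 2019 falls between 24 November 2018 and 28 April 2019, so daylight saving is in effect and Ishvand Prefecture is at UTC−04:30.
00:15 Ishvand Prefecture + 4h30m = 04:45 UTC.
At the standard offset (UTC+05:00), 04:45 UTC + 5h = 09:45 Kesur Territory standard time.
The standard-time date in Kesur Territory, March 4, 2019, does not fall between 19 October 2018 and 1 March 2019, so daylight saving is not in effect and Kesur Territory is at UTC+05:00.
04:45 UTC + 5h = 09:45 Kesur Territory.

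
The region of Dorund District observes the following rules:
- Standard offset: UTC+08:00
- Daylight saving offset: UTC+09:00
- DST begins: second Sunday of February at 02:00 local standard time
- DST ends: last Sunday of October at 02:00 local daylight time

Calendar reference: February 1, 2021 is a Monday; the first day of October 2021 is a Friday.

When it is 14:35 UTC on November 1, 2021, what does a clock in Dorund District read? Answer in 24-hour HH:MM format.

22:35

1 February 2021 is a Monday, so the first Sunday is February 7 and the second is February 14.
1 October 2021 is a Friday, so Sundays fall on 3, 10, 17, 24, 31; the last is October 31.
At the standard offset (UTC+08:00), 14:35 UTC + 8h = 22:35 Dorund District standard time.
Daylight saving runs 14 February – 31 October; the standard-time date in Dorund District, November 1, 2021, is outside that window, so Dorund District is on standard time at UTC+08:00.
14:35 UTC + 8h = 22:35 local.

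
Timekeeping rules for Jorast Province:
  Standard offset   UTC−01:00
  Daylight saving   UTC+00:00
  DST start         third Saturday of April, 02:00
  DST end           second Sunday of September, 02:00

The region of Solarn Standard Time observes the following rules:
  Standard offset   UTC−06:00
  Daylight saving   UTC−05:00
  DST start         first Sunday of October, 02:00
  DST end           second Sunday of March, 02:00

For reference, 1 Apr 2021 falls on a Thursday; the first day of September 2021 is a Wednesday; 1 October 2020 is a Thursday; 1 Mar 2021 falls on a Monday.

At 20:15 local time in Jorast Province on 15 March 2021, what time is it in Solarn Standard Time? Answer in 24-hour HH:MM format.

1 April 2021 is a Thursday, so the first Saturday is April 3 and the third is April 17.
1 September 2021 is a Wednesday, so the first Sunday is September 5 and the second is September 12.
Daylight saving runs 17 April – 12 September; 15 March 2021 is outside that window, so Jorast Province is on standard time at UTC−01:00.
20:15 Jorast Province + 1h = 21:15 UTC.
1 October 2020 is a Thursday, so the first Sunday is October 4.
1 March 2021 is a Monday, so the first Sunday is March 7 and the second is March 14.
At the standard offset (UTC−06:00), 21:15 UTC − 6h = 15:15 Solarn Standard Time standard time.
The standard-time date in Solarn Standard Time, 15 March 2021, does not fall between 4 October 2020 and 14 March 2021, so daylight saving is not in effect and Solarn Standard Time is at UTC−06:00.
21:15 UTC − 6h = 15:15 Solarn Standard Time.

15:15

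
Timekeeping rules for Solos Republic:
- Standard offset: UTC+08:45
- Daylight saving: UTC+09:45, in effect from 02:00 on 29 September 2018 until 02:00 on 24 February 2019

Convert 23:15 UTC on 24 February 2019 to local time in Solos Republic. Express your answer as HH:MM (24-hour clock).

At the standard offset (UTC+08:45), 23:15 UTC + 8h45m = 08:00 Solos Republic standard time (rolling into the next day, 25 February 2019).
The standard-time date in Solos Republic, 25 February 2019, does not fall between 29 September 2018 and 24 February 2019, so daylight saving is not in effect and Solos Republic is at UTC+08:45.
23:15 UTC + 8h45m = 08:00 local (rolling into the next day, 25 February 2019).

08:00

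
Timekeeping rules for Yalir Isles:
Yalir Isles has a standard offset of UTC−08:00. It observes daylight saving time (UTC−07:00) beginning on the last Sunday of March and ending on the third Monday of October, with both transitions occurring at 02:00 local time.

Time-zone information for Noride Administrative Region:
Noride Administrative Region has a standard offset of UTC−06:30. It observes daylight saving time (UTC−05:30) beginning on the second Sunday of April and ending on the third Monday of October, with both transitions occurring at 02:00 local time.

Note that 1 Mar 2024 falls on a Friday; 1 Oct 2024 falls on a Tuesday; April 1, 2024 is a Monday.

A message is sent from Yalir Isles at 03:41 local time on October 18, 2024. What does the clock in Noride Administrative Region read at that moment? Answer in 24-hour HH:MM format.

1 March 2024 is a Friday, so Sundays fall on 3, 10, 17, 24, 31; the last is March 31.
1 October 2024 is a Tuesday, so the first Monday is October 7 and the third is October 21.
October 18, 2024 falls between 31 March and 21 October, so daylight saving is in effect and Yalir Isles is at UTC−07:00.
03:41 Yalir Isles + 7h = 10:41 UTC.
1 April 2024 is a Monday, so the first Sunday is April 7 and the second is April 14.
1 October 2024 is a Tuesday, so the first Monday is October 7 and the third is October 21.
At the standard offset (UTC−06:30), 10:41 UTC − 6h30m = 04:11 Noride Administrative Region standard time.
Daylight saving runs 14 April – 21 October; the standard-time date in Noride Administrative Region, October 18, 2024, is inside that window, so Noride Administrative Region is at UTC−05:30.
10:41 UTC − 5h30m = 05:11 Noride Administrative Region.

05:11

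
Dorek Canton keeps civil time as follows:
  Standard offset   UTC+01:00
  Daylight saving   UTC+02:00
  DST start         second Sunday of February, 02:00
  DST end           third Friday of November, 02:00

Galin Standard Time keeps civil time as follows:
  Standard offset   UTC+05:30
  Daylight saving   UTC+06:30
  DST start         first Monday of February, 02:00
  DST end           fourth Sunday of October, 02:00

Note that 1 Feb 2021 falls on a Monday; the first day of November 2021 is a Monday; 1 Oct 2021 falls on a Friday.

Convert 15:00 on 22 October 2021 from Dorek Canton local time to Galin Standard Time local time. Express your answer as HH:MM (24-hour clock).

1 February 2021 is a Monday, so the first Sunday is February 7 and the second is February 14.
1 November 2021 is a Monday, so the first Friday is November 5 and the third is November 19.
Daylight saving runs 14 February – 19 November; 22 October 2021 is inside that window, so Dorek Canton is at UTC+02:00.
15:00 Dorek Canton − 2h = 13:00 UTC.
1 February 2021 is a Monday, so the first Monday is February 1.
1 October 2021 is a Friday, so the first Sunday is October 3 and the fourth is October 24.
At the standard offset (UTC+05:30), 13:00 UTC + 5h30m = 18:30 Galin Standard Time standard time.
The standard-time date in Galin Standard Time, 22 October 2021, falls between 1 February and 24 October, so daylight saving is in effect and Galin Standard Time is at UTC+06:30.
13:00 UTC + 6h30m = 19:30 Galin Standard Time.

19:30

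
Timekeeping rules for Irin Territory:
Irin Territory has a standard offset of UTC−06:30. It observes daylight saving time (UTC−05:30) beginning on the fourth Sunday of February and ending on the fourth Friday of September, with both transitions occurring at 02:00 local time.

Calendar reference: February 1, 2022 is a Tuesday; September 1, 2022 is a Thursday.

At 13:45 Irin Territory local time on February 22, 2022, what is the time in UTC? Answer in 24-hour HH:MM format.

20:15

1 February 2022 is a Tuesday, so the first Sunday is February 6 and the fourth is February 27.
1 September 2022 is a Thursday, so the first Friday is September 2 and the fourth is September 23.
February 22, 2022 does not fall between 27 February and 23 September, so daylight saving is not in effect and Irin Territory is at UTC−06:30.
13:45 local + 6h30m = 20:15 UTC.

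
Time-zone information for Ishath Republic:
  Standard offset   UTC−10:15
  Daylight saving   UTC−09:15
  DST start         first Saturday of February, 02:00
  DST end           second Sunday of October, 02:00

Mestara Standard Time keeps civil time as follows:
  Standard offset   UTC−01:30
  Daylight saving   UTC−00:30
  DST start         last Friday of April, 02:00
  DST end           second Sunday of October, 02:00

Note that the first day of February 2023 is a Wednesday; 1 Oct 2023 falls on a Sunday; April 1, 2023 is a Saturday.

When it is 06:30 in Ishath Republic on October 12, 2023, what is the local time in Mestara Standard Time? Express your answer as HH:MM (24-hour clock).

1 February 2023 is a Wednesday, so the first Saturday is February 4.
1 October 2023 is a Sunday, so the first Sunday is October 1 and the second is October 8.
October 12, 2023 is outside the daylight-saving period (4 February – 8 October), so Ishath Republic is on standard time, UTC−10:15.
06:30 Ishath Republic + 10h15m = 16:45 UTC.
1 April 2023 is a Saturday, so Fridays fall on 7, 14, 21, 28; the last is April 28.
1 October 2023 is a Sunday, so the first Sunday is October 1 and the second is October 8.
At the standard offset (UTC−01:30), 16:45 UTC − 1h30m = 15:15 Mestara Standard Time standard time.
Daylight saving runs 28 April – 8 October; the standard-time date in Mestara Standard Time, October 12, 2023, is outside that window, so Mestara Standard Time is on standard time at UTC−01:30.
16:45 UTC − 1h30m = 15:15 Mestara Standard Time.

15:15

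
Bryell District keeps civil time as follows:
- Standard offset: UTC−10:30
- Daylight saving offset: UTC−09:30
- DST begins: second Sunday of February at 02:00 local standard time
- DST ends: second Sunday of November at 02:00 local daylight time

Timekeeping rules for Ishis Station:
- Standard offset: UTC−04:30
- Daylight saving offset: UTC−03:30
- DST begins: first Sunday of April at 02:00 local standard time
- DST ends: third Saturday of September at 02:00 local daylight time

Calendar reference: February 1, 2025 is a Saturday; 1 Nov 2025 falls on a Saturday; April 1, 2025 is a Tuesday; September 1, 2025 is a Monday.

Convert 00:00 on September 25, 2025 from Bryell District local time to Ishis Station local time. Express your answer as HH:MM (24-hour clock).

05:00

1 February 2025 is a Saturday, so the first Sunday is February 2 and the second is February 9.
1 November 2025 is a Saturday, so the first Sunday is November 2 and the second is November 9.
September 25, 2025 lies within the daylight-saving period (9 February – 9 November), so Bryell District is on daylight time, UTC−09:30.
00:00 Bryell District + 9h30m = 09:30 UTC.
1 April 2025 is a Tuesday, so the first Sunday is April 6.
1 September 2025 is a Monday, so the first Saturday is September 6 and the third is September 20.
At the standard offset (UTC−04:30), 09:30 UTC − 4h30m = 05:00 Ishis Station standard time.
Daylight saving runs 6 April – 20 September; the standard-time date in Ishis Station, September 25, 2025, is outside that window, so Ishis Station is on standard time at UTC−04:30.
09:30 UTC − 4h30m = 05:00 Ishis Station.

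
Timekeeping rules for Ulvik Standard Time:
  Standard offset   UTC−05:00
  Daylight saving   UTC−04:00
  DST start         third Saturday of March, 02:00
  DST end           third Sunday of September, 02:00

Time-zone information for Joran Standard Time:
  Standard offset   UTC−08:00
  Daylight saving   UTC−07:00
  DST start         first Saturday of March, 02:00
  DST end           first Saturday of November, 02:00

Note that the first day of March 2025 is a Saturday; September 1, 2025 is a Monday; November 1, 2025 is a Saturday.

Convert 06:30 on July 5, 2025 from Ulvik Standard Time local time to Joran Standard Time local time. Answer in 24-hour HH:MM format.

1 March 2025 is a Saturday, so the first Saturday is March 1 and the third is March 15.
1 September 2025 is a Monday, so the first Sunday is September 7 and the third is September 21.
July 5, 2025 lies within the daylight-saving period (15 March – 21 September), so Ulvik Standard Time is on daylight time, UTC−04:00.
06:30 Ulvik Standard Time + 4h = 10:30 UTC.
1 March 2025 is a Saturday, so the first Saturday is March 1.
1 November 2025 is a Saturday, so the first Saturday is November 1.
At the standard offset (UTC−08:00), 10:30 UTC − 8h = 02:30 Joran Standard Time standard time.
Daylight saving runs 1 March – 1 November; the standard-time date in Joran Standard Time, July 5, 2025, is inside that window, so Joran Standard Time is at UTC−07:00.
10:30 UTC − 7h = 03:30 Joran Standard Time.

03:30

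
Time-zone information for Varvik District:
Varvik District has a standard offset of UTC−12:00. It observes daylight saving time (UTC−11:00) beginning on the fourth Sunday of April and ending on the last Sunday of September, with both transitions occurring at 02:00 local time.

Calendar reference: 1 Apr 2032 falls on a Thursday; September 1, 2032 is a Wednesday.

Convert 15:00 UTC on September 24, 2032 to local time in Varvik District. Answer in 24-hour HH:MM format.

04:00

1 April 2032 is a Thursday, so the first Sunday is April 4 and the fourth is April 25.
1 September 2032 is a Wednesday, so Sundays fall on 5, 12, 19, 26; the last is September 26.
At the standard offset (UTC−12:00), 15:00 UTC − 12h = 03:00 Varvik District standard time.
The standard-time date in Varvik District, September 24, 2032, falls between 25 April and 26 September, so daylight saving is in effect and Varvik District is at UTC−11:00.
15:00 UTC − 11h = 04:00 local.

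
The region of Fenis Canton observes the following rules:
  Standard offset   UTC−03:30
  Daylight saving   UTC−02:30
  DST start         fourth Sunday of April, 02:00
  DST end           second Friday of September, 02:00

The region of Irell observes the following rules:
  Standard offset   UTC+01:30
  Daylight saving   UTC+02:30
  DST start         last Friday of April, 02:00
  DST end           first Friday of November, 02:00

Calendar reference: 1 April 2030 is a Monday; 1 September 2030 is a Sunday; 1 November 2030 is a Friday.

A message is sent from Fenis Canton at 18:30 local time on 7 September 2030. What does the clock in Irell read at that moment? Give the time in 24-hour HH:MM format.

1 April 2030 is a Monday, so the first Sunday is April 7 and the fourth is April 28.
1 September 2030 is a Sunday, so the first Friday is September 6 and the second is September 13.
7 September 2030 falls between 28 April and 13 September, so daylight saving is in effect and Fenis Canton is at UTC−02:30.
18:30 Fenis Canton + 2h30m = 21:00 UTC.
1 April 2030 is a Monday, so Fridays fall on 5, 12, 19, 26; the last is April 26.
1 November 2030 is a Friday, so the first Friday is November 1.
At the standard offset (UTC+01:30), 21:00 UTC + 1h30m = 22:30 Irell standard time.
The standard-time date in Irell, 7 September 2030, lies within the daylight-saving period (26 April – 1 November), so Irell is on daylight time, UTC+02:30.
21:00 UTC + 2h30m = 23:30 Irell.

23:30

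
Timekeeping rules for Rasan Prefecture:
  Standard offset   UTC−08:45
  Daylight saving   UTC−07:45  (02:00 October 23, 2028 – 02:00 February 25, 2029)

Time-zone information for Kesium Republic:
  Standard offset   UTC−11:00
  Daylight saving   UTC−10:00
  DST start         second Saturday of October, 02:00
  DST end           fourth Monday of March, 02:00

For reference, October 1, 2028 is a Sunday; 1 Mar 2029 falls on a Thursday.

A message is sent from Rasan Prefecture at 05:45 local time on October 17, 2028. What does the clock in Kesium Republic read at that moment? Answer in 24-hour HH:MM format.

04:30

October 17, 2028 is outside the daylight-saving period (23 October 2028 – 25 February 2029), so Rasan Prefecture is on standard time, UTC−08:45.
05:45 Rasan Prefecture + 8h45m = 14:30 UTC.
1 October 2028 is a Sunday, so the first Saturday is October 7 and the second is October 14.
1 March 2029 is a Thursday, so the first Monday is March 5 and the fourth is March 26.
At the standard offset (UTC−11:00), 14:30 UTC − 11h = 03:30 Kesium Republic standard time.
The standard-time date in Kesium Republic, October 17, 2028, falls between 14 October 2028 and 26 March 2029, so daylight saving is in effect and Kesium Republic is at UTC−10:00.
14:30 UTC − 10h = 04:30 Kesium Republic.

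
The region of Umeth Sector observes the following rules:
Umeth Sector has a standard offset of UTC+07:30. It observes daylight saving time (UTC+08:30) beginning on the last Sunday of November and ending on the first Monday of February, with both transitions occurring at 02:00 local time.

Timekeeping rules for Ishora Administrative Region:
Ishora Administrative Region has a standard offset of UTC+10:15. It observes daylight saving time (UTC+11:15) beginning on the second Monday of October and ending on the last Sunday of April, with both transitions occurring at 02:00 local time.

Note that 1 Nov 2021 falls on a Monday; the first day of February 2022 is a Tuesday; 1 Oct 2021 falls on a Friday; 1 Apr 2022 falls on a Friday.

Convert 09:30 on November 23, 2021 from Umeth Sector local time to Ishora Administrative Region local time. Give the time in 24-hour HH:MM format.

1 November 2021 is a Monday, so Sundays fall on 7, 14, 21, 28; the last is November 28.
1 February 2022 is a Tuesday, so the first Monday is February 7.
November 23, 2021 is outside the daylight-saving period (28 November 2021 – 7 February 2022), so Umeth Sector is on standard time, UTC+07:30.
09:30 Umeth Sector − 7h30m = 02:00 UTC.
1 October 2021 is a Friday, so the first Monday is October 4 and the second is October 11.
1 April 2022 is a Friday, so Sundays fall on 3, 10, 17, 24; the last is April 24.
At the standard offset (UTC+10:15), 02:00 UTC + 10h15m = 12:15 Ishora Administrative Region standard time.
The standard-time date in Ishora Administrative Region, November 23, 2021, falls between 11 October 2021 and 24 April 2022, so daylight saving is in effect and Ishora Administrative Region is at UTC+11:15.
02:00 UTC + 11h15m = 13:15 Ishora Administrative Region.

13:15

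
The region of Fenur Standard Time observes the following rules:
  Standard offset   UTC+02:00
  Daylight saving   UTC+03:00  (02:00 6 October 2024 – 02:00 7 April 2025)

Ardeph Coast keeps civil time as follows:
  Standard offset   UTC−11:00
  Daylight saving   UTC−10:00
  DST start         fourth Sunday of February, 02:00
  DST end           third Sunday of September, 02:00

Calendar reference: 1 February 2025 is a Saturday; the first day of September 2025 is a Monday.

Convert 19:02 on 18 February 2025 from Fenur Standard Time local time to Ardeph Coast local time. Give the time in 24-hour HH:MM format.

05:02

Daylight saving runs 6 October 2024 – 7 April 2025; 18 February 2025 is inside that window, so Fenur Standard Time is at UTC+03:00.
19:02 Fenur Standard Time − 3h = 16:02 UTC.
1 February 2025 is a Saturday, so the first Sunday is February 2 and the fourth is February 23.
1 September 2025 is a Monday, so the first Sunday is September 7 and the third is September 21.
At the standard offset (UTC−11:00), 16:02 UTC − 11h = 05:02 Ardeph Coast standard time.
Daylight saving runs 23 February – 21 September; the standard-time date in Ardeph Coast, 18 February 2025, is outside that window, so Ardeph Coast is on standard time at UTC−11:00.
16:02 UTC − 11h = 05:02 Ardeph Coast.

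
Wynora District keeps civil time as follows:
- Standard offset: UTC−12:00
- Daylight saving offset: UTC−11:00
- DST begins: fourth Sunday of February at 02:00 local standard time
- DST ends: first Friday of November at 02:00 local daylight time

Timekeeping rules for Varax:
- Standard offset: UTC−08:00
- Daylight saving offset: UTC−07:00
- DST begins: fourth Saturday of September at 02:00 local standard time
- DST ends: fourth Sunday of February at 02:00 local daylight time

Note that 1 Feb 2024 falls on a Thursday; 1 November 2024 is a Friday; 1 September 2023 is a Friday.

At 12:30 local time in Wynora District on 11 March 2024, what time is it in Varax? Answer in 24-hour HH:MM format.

15:30

1 February 2024 is a Thursday, so the first Sunday is February 4 and the fourth is February 25.
1 November 2024 is a Friday, so the first Friday is November 1.
11 March 2024 lies within the daylight-saving period (25 February – 1 November), so Wynora District is on daylight time, UTC−11:00.
12:30 Wynora District + 11h = 23:30 UTC.
1 September 2023 is a Friday, so the first Saturday is September 2 and the fourth is September 23.
1 February 2024 is a Thursday, so the first Sunday is February 4 and the fourth is February 25.
At the standard offset (UTC−08:00), 23:30 UTC − 8h = 15:30 Varax standard time.
The standard-time date in Varax, 11 March 2024, does not fall between 23 September 2023 and 25 February 2024, so daylight saving is not in effect and Varax is at UTC−08:00.
23:30 UTC − 8h = 15:30 Varax.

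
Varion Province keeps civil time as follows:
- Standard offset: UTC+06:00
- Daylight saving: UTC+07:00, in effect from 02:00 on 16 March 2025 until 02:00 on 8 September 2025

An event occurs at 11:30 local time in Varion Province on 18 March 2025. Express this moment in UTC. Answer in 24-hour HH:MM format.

18 March 2025 lies within the daylight-saving period (16 March – 8 September), so Varion Province is on daylight time, UTC+07:00.
11:30 local − 7h = 04:30 UTC.

04:30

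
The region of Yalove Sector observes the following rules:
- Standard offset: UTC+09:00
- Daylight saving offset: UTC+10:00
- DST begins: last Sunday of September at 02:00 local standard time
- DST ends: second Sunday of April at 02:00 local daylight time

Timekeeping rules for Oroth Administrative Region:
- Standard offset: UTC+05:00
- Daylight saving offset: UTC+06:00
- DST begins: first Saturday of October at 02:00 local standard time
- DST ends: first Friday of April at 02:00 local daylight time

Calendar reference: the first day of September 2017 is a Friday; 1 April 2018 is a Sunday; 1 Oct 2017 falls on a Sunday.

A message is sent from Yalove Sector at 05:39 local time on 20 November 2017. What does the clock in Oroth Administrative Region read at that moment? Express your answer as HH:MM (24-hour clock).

01:39

1 September 2017 is a Friday, so Sundays fall on 3, 10, 17, 24; the last is September 24.
1 April 2018 is a Sunday, so the first Sunday is April 1 and the second is April 8.
Daylight saving runs 24 September 2017 – 8 April 2018; 20 November 2017 is inside that window, so Yalove Sector is at UTC+10:00.
05:39 Yalove Sector − 10h = 19:39 UTC (rolling into the previous day, 19 November 2017).
1 October 2017 is a Sunday, so the first Saturday is October 7.
1 April 2018 is a Sunday, so the first Friday is April 6.
At the standard offset (UTC+05:00), 19:39 UTC + 5h = 00:39 Oroth Administrative Region standard time (rolling into the next day, 20 November 2017).
The standard-time date in Oroth Administrative Region, 20 November 2017, lies within the daylight-saving period (7 October 2017 – 6 April 2018), so Oroth Administrative Region is on daylight time, UTC+06:00.
19:39 UTC + 6h = 01:39 Oroth Administrative Region (rolling into the next day, 20 November 2017).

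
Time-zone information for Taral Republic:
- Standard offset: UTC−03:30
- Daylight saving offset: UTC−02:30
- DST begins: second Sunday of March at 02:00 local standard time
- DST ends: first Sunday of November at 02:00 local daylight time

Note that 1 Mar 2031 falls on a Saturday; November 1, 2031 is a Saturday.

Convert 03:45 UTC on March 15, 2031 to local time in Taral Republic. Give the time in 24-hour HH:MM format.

1 March 2031 is a Saturday, so the first Sunday is March 2 and the second is March 9.
1 November 2031 is a Saturday, so the first Sunday is November 2.
At the standard offset (UTC−03:30), 03:45 UTC − 3h30m = 00:15 Taral Republic standard time.
Daylight saving runs 9 March – 2 November; the standard-time date in Taral Republic, March 15, 2031, is inside that window, so Taral Republic is at UTC−02:30.
03:45 UTC − 2h30m = 01:15 local.

01:15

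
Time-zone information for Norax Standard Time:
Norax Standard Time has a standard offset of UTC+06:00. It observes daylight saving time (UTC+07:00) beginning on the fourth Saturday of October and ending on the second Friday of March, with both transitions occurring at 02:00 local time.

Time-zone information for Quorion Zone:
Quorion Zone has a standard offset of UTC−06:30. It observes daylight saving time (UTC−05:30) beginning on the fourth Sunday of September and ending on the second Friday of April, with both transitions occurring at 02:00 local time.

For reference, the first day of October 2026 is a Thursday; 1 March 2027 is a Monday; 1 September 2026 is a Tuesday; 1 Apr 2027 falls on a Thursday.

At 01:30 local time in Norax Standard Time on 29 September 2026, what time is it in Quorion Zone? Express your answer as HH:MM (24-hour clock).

1 October 2026 is a Thursday, so the first Saturday is October 3 and the fourth is October 24.
1 March 2027 is a Monday, so the first Friday is March 5 and the second is March 12.
Daylight saving runs 24 October 2026 – 12 March 2027; 29 September 2026 is outside that window, so Norax Standard Time is on standard time at UTC+06:00.
01:30 Norax Standard Time − 6h = 19:30 UTC (rolling into the previous day, 28 September 2026).
1 September 2026 is a Tuesday, so the first Sunday is September 6 and the fourth is September 27.
1 April 2027 is a Thursday, so the first Friday is April 2 and the second is April 9.
At the standard offset (UTC−06:30), 19:30 UTC − 6h30m = 13:00 Quorion Zone standard time.
The standard-time date in Quorion Zone, 28 September 2026, falls between 27 September 2026 and 9 April 2027, so daylight saving is in effect and Quorion Zone is at UTC−05:30.
19:30 UTC − 5h30m = 14:00 Quorion Zone.

14:00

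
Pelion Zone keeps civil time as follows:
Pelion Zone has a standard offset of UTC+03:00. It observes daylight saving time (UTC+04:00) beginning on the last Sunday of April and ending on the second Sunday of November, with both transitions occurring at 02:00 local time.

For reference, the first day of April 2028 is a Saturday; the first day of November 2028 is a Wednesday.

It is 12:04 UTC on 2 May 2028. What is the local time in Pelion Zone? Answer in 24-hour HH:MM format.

1 April 2028 is a Saturday, so Sundays fall on 2, 9, 16, 23, 30; the last is April 30.
1 November 2028 is a Wednesday, so the first Sunday is November 5 and the second is November 12.
At the standard offset (UTC+03:00), 12:04 UTC + 3h = 15:04 Pelion Zone standard time.
The standard-time date in Pelion Zone, 2 May 2028, falls between 30 April and 12 November, so daylight saving is in effect and Pelion Zone is at UTC+04:00.
12:04 UTC + 4h = 16:04 local.

16:04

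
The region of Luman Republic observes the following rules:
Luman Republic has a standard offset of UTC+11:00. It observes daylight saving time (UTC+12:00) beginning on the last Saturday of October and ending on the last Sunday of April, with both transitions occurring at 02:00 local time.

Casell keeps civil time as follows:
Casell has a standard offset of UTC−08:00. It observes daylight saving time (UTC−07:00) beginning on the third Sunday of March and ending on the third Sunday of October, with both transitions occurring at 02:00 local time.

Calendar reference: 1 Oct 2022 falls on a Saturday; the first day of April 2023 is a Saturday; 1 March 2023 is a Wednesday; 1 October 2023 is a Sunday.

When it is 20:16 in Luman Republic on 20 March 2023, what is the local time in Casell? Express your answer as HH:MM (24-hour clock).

1 October 2022 is a Saturday, so Saturdays fall on 1, 8, 15, 22, 29; the last is October 29.
1 April 2023 is a Saturday, so Sundays fall on 2, 9, 16, 23, 30; the last is April 30.
20 March 2023 lies within the daylight-saving period (29 October 2022 – 30 April 2023), so Luman Republic is on daylight time, UTC+12:00.
20:16 Luman Republic − 12h = 08:16 UTC.
1 March 2023 is a Wednesday, so the first Sunday is March 5 and the third is March 19.
1 October 2023 is a Sunday, so the first Sunday is October 1 and the third is October 15.
At the standard offset (UTC−08:00), 08:16 UTC − 8h = 00:16 Casell standard time.
The standard-time date in Casell, 20 March 2023, falls between 19 March and 15 October, so daylight saving is in effect and Casell is at UTC−07:00.
08:16 UTC − 7h = 01:16 Casell.

01:16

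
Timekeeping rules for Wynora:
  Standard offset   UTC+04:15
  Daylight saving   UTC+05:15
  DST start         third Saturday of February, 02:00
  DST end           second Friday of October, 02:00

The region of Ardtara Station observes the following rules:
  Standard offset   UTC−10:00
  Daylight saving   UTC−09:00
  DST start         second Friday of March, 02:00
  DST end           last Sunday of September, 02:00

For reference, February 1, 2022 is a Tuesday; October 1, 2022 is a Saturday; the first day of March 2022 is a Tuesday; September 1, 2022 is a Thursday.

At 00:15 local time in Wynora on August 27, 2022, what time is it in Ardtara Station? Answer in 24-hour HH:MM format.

1 February 2022 is a Tuesday, so the first Saturday is February 5 and the third is February 19.
1 October 2022 is a Saturday, so the first Friday is October 7 and the second is October 14.
August 27, 2022 lies within the daylight-saving period (19 February – 14 October), so Wynora is on daylight time, UTC+05:15.
00:15 Wynora − 5h15m = 19:00 UTC (rolling into the previous day, 26 August 2022).
1 March 2022 is a Tuesday, so the first Friday is March 4 and the second is March 11.
1 September 2022 is a Thursday, so Sundays fall on 4, 11, 18, 25; the last is September 25.
At the standard offset (UTC−10:00), 19:00 UTC − 10h = 09:00 Ardtara Station standard time.
The standard-time date in Ardtara Station, August 26, 2022, falls between 11 March and 25 September, so daylight saving is in effect and Ardtara Station is at UTC−09:00.
19:00 UTC − 9h = 10:00 Ardtara Station.

10:00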